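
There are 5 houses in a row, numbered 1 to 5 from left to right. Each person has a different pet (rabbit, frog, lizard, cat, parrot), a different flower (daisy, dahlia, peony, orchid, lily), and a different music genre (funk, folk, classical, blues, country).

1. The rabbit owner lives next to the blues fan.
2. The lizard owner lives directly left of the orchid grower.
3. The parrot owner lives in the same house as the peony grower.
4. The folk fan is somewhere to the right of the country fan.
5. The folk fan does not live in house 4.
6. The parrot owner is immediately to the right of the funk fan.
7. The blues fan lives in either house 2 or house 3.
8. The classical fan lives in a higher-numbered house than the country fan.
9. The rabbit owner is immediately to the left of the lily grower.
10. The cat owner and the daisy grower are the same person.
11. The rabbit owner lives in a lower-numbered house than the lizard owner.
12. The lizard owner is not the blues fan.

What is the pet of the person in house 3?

The blues fan is narrowed to house 2 or 3; consider each.
Placing it in house 3 leads to a contradiction, so it's in house 2.
The lizard owner is narrowed to house 3 or 4; consider each.
Placing it in house 3 leads to a contradiction, so it's in house 4.
The orchid grower is in house 5 (clue 2).
The parrot owner is in house 2 (clue 3).
The peony grower is in house 2 (clue 3).
The funk fan is in house 1 (clue 6).
That leaves frog as the pet for house 5.
House 4's flower must be lily (nothing else left).
From clue 4, the folk fan must be in house 5.
By clue 9, the rabbit owner is in house 3.
That leaves cat as the pet for house 1.
That leaves country as the music genre for house 3.
House 4's music genre must be classical (nothing else left).
Clue 10 places the daisy grower in house 1.
So house 3 gets dahlia for flower.
So: house 1 = cat/daisy/funk, house 2 = parrot/peony/blues, house 3 = rabbit/dahlia/country, house 4 = lizard/lily/classical, house 5 = frog/orchid/folk.

rabbit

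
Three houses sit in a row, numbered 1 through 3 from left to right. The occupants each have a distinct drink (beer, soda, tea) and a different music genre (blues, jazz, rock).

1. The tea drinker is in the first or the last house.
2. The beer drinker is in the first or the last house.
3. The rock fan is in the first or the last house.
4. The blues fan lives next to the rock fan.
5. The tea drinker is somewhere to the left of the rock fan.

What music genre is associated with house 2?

blues

The blues fan is in house 2 (clue 4).
The tea drinker is in house 1 (clue 5).
From clue 5, the rock fan must be in house 3.
House 2 drink: only soda fits.
So house 3 gets beer for drink.
So house 1 gets jazz for music genre.
So: house 1 = tea/jazz, house 2 = soda/blues, house 3 = beer/rock.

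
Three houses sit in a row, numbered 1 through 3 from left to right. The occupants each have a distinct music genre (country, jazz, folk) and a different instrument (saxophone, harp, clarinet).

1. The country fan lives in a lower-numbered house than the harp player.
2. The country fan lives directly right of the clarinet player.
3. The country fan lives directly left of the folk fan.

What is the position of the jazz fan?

Clue 2: the country fan is in house 2.
From clue 2, the clarinet player must be in house 1.
Clue 3 places the folk fan in house 3.
That leaves jazz as the music genre for house 1.
The harp player is in house 3 (clue 1).
House 2 instrument: only saxophone fits.
So: house 1 = jazz/clarinet, house 2 = country/saxophone, house 3 = folk/harp.

1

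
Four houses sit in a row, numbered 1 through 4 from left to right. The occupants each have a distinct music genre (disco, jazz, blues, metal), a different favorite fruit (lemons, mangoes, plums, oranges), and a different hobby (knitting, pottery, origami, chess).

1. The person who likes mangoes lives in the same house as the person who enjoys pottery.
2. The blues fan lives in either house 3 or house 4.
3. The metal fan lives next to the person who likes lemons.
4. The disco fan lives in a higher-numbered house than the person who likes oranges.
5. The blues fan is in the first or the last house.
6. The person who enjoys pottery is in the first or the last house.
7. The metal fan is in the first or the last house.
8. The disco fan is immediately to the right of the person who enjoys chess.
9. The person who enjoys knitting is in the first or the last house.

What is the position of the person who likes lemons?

2

From clue 5, the blues fan must be in house 4.
The only music genre still possible for house 1 is metal.
By clue 3, the person who likes lemons is in house 2.
House 1's favorite fruit must be oranges (nothing else left).
House 3 favorite fruit: only plums fits.
So house 4 gets mangoes for favorite fruit.
The only hobby still possible for house 3 is origami.
The person who enjoys pottery is in house 4 (clue 1).
So house 2 gets chess for hobby.
Clue 8 places the disco fan in house 3.
House 2's music genre must be jazz (nothing else left).
So house 1 gets knitting for hobby.
So: house 1 = metal/oranges/knitting, house 2 = jazz/lemons/chess, house 3 = disco/plums/origami, house 4 = blues/mangoes/pottery.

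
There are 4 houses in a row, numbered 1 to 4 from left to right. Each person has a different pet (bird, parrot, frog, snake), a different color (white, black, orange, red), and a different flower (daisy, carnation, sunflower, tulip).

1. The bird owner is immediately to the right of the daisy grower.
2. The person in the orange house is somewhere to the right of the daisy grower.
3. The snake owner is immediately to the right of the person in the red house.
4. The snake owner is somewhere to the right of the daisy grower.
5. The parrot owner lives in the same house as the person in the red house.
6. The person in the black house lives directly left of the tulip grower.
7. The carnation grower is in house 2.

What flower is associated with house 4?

The carnation grower is in house 2 (clue 7).
The bird owner is narrowed to house 2 or 4; consider each.
Placing it in house 4 leads to a contradiction, so it's in house 2.
From clue 1, the daisy grower must be in house 1.
From clue 5, the parrot owner must be in house 3.
By clue 5, the person in the red house is in house 3.
House 1's pet must be frog (nothing else left).
That leaves snake as the pet for house 4.
That leaves white as the color for house 1.
House 4's color must be orange (nothing else left).
The tulip grower is in house 3 (clue 6).
So house 2 gets black for color.
House 4's flower must be sunflower (nothing else left).
So: house 1 = frog/white/daisy, house 2 = bird/black/carnation, house 3 = parrot/red/tulip, house 4 = snake/orange/sunflower.

sunflower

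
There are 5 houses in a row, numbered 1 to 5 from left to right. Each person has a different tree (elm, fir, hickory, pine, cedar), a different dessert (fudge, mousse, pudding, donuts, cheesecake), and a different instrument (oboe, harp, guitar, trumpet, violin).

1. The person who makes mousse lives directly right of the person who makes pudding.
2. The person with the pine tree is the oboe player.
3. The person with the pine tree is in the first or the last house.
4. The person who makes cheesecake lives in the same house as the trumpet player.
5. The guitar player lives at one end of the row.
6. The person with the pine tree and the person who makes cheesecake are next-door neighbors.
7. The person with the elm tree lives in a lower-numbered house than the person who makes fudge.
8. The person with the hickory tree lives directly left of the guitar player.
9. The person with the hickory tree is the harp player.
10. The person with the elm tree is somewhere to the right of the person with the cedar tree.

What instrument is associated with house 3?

violin

By clue 8, the person with the hickory tree is in house 4.
By clue 8, the guitar player is in house 5.
Clue 9: the harp player is in house 4.
From clue 2, the person with the pine tree must be in house 1.
From clue 2, the oboe player must be in house 1.
The person who makes cheesecake is in house 2 (clue 4).
Clue 4 places the trumpet player in house 2.
House 2's tree must be cedar (nothing else left).
The only tree still possible for house 5 is fir.
House 3's instrument must be violin (nothing else left).
House 3 tree: only elm fits.
So house 1 gets donuts for dessert.
House 3's dessert must be pudding (nothing else left).
Clue 1: the person who makes mousse is in house 4.
House 5 dessert: only fudge fits.
So: house 1 = pine/donuts/oboe, house 2 = cedar/cheesecake/trumpet, house 3 = elm/pudding/violin, house 4 = hickory/mousse/harp, house 5 = fir/fudge/guitar.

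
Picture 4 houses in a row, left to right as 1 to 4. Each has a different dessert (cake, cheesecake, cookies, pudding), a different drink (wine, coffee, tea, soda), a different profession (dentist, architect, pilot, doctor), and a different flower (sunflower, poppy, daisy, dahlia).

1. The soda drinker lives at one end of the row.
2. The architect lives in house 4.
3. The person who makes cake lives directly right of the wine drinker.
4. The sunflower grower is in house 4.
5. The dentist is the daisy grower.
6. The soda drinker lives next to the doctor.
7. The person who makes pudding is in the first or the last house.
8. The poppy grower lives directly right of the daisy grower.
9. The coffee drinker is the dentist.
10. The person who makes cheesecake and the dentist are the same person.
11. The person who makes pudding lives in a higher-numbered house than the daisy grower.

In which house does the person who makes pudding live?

4

By clue 2, the architect is in house 4.
The sunflower grower is in house 4 (clue 4).
By clue 11, the person who makes pudding is in house 4.
That leaves tea as the drink for house 3.
House 4's drink must be soda (nothing else left).
By clue 6, the doctor is in house 3.
The person who makes cake is narrowed to house 2 or 3; consider each.
Placing it in house 2 leads to a contradiction, so it's in house 3.
By clue 3, the wine drinker is in house 2.
That leaves coffee as the drink for house 1.
By clue 9, the dentist is in house 1.
The person who makes cheesecake is in house 1 (clue 10).
House 2's dessert must be cookies (nothing else left).
House 2 profession: only pilot fits.
From clue 5, the daisy grower must be in house 1.
From clue 8, the poppy grower must be in house 2.
So house 3 gets dahlia for flower.
So: house 1 = cheesecake/coffee/dentist/daisy, house 2 = cookies/wine/pilot/poppy, house 3 = cake/tea/doctor/dahlia, house 4 = pudding/soda/architect/sunflower.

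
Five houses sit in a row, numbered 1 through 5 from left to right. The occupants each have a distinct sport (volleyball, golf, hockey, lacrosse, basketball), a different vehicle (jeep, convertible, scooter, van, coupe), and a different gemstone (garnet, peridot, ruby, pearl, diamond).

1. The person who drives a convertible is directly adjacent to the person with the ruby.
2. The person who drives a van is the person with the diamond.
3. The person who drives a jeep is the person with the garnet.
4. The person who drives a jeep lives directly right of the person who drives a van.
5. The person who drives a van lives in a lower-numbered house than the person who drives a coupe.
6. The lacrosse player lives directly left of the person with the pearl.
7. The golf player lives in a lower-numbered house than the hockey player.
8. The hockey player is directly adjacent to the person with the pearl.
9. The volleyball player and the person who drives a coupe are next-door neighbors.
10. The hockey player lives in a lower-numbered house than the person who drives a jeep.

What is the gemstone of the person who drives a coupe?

peridot

The golf player is narrowed to house 1 or 2 or 3; consider each.
Placing it in house 1 and house 3 leads to a contradiction, so it's in house 2.
The hockey player is narrowed to house 3 or 4; consider each.
Placing it in house 4 leads to a contradiction, so it's in house 3.
Clue 6 places the lacrosse player in house 1.
Clue 6: the person with the pearl is in house 2.
That leaves scooter as the vehicle for house 1.
House 2's vehicle must be convertible (nothing else left).
So house 3 gets van for vehicle.
From clue 2, the person with the diamond must be in house 3.
By clue 4, the person who drives a jeep is in house 4.
So house 5 gets coupe for vehicle.
Clue 3: the person with the garnet is in house 4.
From clue 9, the volleyball player must be in house 4.
The only sport still possible for house 5 is basketball.
That leaves ruby as the gemstone for house 1.
So house 5 gets peridot for gemstone.
So: house 1 = lacrosse/scooter/ruby, house 2 = golf/convertible/pearl, house 3 = hockey/van/diamond, house 4 = volleyball/jeep/garnet, house 5 = basketball/coupe/peridot.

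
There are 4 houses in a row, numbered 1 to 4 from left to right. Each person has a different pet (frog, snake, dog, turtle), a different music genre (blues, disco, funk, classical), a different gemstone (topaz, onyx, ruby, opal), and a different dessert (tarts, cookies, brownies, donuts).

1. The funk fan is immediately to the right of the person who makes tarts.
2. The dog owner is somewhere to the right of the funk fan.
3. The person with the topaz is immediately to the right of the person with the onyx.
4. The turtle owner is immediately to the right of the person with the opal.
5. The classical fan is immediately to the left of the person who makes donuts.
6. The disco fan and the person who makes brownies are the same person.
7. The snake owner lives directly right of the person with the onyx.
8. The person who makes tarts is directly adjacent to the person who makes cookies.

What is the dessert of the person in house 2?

tarts

House 1's pet must be frog (nothing else left).
The dog owner is narrowed to house 3 or 4; consider each.
Placing it in house 3 leads to a contradiction, so it's in house 4.
House 4's gemstone must be ruby (nothing else left).
The only gemstone still possible for house 3 is topaz.
Clue 3 places the person with the onyx in house 2.
By clue 7, the snake owner is in house 3.
The only pet still possible for house 2 is turtle.
House 1 gemstone: only opal fits.
The funk fan is narrowed to house 2 or 3; consider each.
Placing it in house 2 leads to a contradiction, so it's in house 3.
Clue 1 places the person who makes tarts in house 2.
From clue 5, the classical fan must be in house 2.
Clue 5: the person who makes donuts is in house 3.
House 4's dessert must be brownies (nothing else left).
Clue 6 places the disco fan in house 4.
House 1's music genre must be blues (nothing else left).
So house 1 gets cookies for dessert.
So: house 1 = frog/blues/opal/cookies, house 2 = turtle/classical/onyx/tarts, house 3 = snake/funk/topaz/donuts, house 4 = dog/disco/ruby/brownies.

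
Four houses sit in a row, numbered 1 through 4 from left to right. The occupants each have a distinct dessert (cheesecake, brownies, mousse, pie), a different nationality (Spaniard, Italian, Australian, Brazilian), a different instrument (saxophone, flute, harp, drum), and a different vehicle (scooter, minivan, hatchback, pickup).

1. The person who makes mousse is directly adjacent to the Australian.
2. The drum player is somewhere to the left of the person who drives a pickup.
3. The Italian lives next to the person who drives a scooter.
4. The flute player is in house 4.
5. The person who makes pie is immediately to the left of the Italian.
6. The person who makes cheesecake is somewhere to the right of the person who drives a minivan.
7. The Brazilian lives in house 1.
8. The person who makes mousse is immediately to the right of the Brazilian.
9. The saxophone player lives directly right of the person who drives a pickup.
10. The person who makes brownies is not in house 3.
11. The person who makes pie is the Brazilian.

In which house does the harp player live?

The flute player is in house 4 (clue 4).
The Brazilian is in house 1 (clue 7).
Clue 8 places the person who makes mousse in house 2.
Clue 11 places the person who makes pie in house 1.
So house 3 gets cheesecake for dessert.
House 4 dessert: only brownies fits.
Clue 1 places the Australian in house 3.
Clue 5: the Italian is in house 2.
From clue 9, the person who drives a pickup must be in house 2.
So house 4 gets Spaniard for nationality.
So house 3 gets saxophone for instrument.
Clue 2 places the drum player in house 1.
House 2's instrument must be harp (nothing else left).
House 1's vehicle must be minivan (nothing else left).
The only vehicle still possible for house 4 is hatchback.
The only vehicle still possible for house 3 is scooter.
So: house 1 = pie/Brazilian/drum/minivan, house 2 = mousse/Italian/harp/pickup, house 3 = cheesecake/Australian/saxophone/scooter, house 4 = brownies/Spaniard/flute/hatchback.

2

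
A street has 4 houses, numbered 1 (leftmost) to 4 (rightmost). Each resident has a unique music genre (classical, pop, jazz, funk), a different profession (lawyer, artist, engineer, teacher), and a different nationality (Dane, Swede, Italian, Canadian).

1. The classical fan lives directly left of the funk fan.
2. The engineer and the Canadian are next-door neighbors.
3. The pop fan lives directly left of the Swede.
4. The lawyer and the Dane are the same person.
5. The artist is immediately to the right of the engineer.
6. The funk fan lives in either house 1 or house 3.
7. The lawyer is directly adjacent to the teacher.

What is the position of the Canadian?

Clue 6 places the funk fan in house 3.
House 4's music genre must be jazz (nothing else left).
By clue 1, the classical fan is in house 2.
The only music genre still possible for house 1 is pop.
Clue 3: the Swede is in house 2.
So house 1 gets lawyer for profession.
The Dane is in house 1 (clue 4).
By clue 7, the teacher is in house 2.
House 4's profession must be artist (nothing else left).
The Canadian is in house 4 (clue 2).
So house 3 gets engineer for profession.
The only nationality still possible for house 3 is Italian.
So: house 1 = pop/lawyer/Dane, house 2 = classical/teacher/Swede, house 3 = funk/engineer/Italian, house 4 = jazz/artist/Canadian.

4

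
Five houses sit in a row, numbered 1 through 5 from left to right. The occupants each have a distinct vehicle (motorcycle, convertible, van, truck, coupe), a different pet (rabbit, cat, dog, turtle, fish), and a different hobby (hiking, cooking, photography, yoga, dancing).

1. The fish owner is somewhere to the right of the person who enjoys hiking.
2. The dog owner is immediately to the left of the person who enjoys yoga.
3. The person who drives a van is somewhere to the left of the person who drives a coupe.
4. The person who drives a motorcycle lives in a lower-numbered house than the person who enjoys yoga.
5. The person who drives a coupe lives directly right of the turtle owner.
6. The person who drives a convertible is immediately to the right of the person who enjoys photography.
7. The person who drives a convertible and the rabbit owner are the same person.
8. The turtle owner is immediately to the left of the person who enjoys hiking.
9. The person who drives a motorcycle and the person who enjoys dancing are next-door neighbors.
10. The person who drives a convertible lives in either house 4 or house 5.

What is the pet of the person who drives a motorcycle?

The person who drives a convertible is narrowed to house 4 or 5; consider each.
Placing it in house 4 leads to a contradiction, so it's in house 5.
Clue 6: the person who enjoys photography is in house 4.
Clue 7: the rabbit owner is in house 5.
The person who drives a coupe is narrowed to house 2 or 3; consider each.
Placing it in house 3 leads to a contradiction, so it's in house 2.
The person who drives a van is in house 1 (clue 3).
By clue 5, the turtle owner is in house 1.
By clue 8, the person who enjoys hiking is in house 2.
Clue 4: the person who enjoys yoga is in house 5.
By clue 9, the person who drives a motorcycle is in house 4.
That leaves truck as the vehicle for house 3.
House 1's hobby must be cooking (nothing else left).
The only hobby still possible for house 3 is dancing.
By clue 2, the dog owner is in house 4.
That leaves cat as the pet for house 2.
House 3's pet must be fish (nothing else left).
So: house 1 = van/turtle/cooking, house 2 = coupe/cat/hiking, house 3 = truck/fish/dancing, house 4 = motorcycle/dog/photography, house 5 = convertible/rabbit/yoga.

dog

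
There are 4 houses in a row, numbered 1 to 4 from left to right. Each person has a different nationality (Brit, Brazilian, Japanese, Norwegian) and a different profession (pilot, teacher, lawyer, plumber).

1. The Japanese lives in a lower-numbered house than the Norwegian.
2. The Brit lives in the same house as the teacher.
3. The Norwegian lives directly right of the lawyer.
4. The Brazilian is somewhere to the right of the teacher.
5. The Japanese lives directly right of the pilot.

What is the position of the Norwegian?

House 1's nationality must be Brit (nothing else left).
House 4's profession must be plumber (nothing else left).
From clue 2, the teacher must be in house 1.
House 3 profession: only lawyer fits.
The Norwegian is in house 4 (clue 3).
Clue 5 places the Japanese in house 3.
That leaves Brazilian as the nationality for house 2.
House 2 profession: only pilot fits.
So: house 1 = Brit/teacher, house 2 = Brazilian/pilot, house 3 = Japanese/lawyer, house 4 = Norwegian/plumber.

4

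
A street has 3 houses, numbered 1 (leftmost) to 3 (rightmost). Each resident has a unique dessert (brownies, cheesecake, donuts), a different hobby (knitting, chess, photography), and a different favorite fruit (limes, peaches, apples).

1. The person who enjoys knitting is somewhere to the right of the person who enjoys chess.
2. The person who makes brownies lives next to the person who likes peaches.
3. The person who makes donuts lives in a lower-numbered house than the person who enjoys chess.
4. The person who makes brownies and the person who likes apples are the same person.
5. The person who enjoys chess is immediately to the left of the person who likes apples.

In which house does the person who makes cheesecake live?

2

Clue 3 places the person who makes donuts in house 1.
The person who enjoys chess is in house 2 (clue 3).
By clue 5, the person who likes apples is in house 3.
So house 1 gets photography for hobby.
So house 3 gets knitting for hobby.
Clue 4 places the person who makes brownies in house 3.
The only dessert still possible for house 2 is cheesecake.
Clue 2 places the person who likes peaches in house 2.
So house 1 gets limes for favorite fruit.
So: house 1 = donuts/photography/limes, house 2 = cheesecake/chess/peaches, house 3 = brownies/knitting/apples.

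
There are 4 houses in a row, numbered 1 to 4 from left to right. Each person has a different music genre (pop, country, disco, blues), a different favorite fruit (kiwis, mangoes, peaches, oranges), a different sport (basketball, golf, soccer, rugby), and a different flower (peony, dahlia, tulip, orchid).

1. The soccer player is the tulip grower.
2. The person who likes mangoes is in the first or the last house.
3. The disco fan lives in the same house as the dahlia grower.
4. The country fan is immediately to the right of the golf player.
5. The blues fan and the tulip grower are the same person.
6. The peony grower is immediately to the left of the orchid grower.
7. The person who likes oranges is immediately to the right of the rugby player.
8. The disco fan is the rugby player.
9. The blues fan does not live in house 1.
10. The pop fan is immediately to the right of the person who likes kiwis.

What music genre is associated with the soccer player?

blues

So house 1 gets disco for music genre.
Clue 3 places the dahlia grower in house 1.
Clue 8: the rugby player is in house 1.
Clue 7 places the person who likes oranges in house 2.
The country fan is narrowed to house 3 or 4; consider each.
Placing it in house 4 leads to a contradiction, so it's in house 3.
From clue 4, the golf player must be in house 2.
Clue 5: the blues fan is in house 4.
Clue 5 places the tulip grower in house 4.
That leaves pop as the music genre for house 2.
The only flower still possible for house 2 is peony.
House 3 flower: only orchid fits.
Clue 1 places the soccer player in house 4.
Clue 10 places the person who likes kiwis in house 1.
House 3 favorite fruit: only peaches fits.
House 4's favorite fruit must be mangoes (nothing else left).
The only sport still possible for house 3 is basketball.
So: house 1 = disco/kiwis/rugby/dahlia, house 2 = pop/oranges/golf/peony, house 3 = country/peaches/basketball/orchid, house 4 = blues/mangoes/soccer/tulip.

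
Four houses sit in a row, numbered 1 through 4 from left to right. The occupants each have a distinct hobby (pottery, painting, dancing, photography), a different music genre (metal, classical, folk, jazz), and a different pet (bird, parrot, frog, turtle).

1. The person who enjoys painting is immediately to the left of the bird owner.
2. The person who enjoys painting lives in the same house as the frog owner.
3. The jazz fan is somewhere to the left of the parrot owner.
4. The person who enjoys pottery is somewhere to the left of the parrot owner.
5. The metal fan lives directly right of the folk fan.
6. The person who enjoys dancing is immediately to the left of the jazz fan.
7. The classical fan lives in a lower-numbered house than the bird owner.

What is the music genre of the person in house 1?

classical

The only hobby still possible for house 4 is photography.
House 4 music genre: only metal fits.
By clue 5, the folk fan is in house 3.
That leaves classical as the music genre for house 1.
So house 2 gets jazz for music genre.
By clue 6, the person who enjoys dancing is in house 1.
So house 1 gets turtle for pet.
House 2 pet: only frog fits.
From clue 2, the person who enjoys painting must be in house 2.
That leaves pottery as the hobby for house 3.
From clue 1, the bird owner must be in house 3.
By clue 4, the parrot owner is in house 4.
So: house 1 = dancing/classical/turtle, house 2 = painting/jazz/frog, house 3 = pottery/folk/bird, house 4 = photography/metal/parrot.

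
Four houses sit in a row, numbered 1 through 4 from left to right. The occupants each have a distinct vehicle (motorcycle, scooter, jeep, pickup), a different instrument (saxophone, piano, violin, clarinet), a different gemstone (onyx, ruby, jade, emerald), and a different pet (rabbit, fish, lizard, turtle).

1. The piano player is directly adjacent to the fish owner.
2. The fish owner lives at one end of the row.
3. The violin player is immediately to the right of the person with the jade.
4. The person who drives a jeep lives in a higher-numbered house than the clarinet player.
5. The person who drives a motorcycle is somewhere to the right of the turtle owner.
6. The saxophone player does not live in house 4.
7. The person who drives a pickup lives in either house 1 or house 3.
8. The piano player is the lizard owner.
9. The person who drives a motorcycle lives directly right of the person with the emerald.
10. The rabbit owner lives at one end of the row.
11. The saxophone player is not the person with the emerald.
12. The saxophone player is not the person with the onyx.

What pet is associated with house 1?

The only instrument still possible for house 4 is violin.
Clue 3: the person with the jade is in house 3.
House 3 pet: only lizard fits.
From clue 8, the piano player must be in house 3.
So house 2 gets turtle for pet.
Clue 1 places the fish owner in house 4.
By clue 5, the person who drives a motorcycle is in house 3.
The person with the emerald is in house 2 (clue 9).
By clue 11, the saxophone player is in house 1.
The only vehicle still possible for house 1 is pickup.
That leaves clarinet as the instrument for house 2.
That leaves ruby as the gemstone for house 1.
So house 4 gets onyx for gemstone.
House 1's pet must be rabbit (nothing else left).
Clue 4: the person who drives a jeep is in house 4.
So house 2 gets scooter for vehicle.
So: house 1 = pickup/saxophone/ruby/rabbit, house 2 = scooter/clarinet/emerald/turtle, house 3 = motorcycle/piano/jade/lizard, house 4 = jeep/violin/onyx/fish.

rabbit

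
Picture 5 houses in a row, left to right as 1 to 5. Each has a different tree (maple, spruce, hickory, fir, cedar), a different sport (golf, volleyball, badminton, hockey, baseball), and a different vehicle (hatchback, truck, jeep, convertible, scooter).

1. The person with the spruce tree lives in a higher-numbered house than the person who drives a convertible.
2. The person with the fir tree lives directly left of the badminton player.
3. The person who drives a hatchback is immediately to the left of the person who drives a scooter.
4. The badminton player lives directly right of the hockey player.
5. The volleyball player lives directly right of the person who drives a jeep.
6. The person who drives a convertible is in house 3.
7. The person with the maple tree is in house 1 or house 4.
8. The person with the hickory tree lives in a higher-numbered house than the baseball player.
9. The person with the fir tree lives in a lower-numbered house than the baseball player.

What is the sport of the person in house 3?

Clue 6: the person who drives a convertible is in house 3.
The person with the maple tree is narrowed to house 1 or 4; consider each.
Placing it in house 4 leads to a contradiction, so it's in house 1.
House 1 sport: only golf fits.
That leaves volleyball as the sport for house 5.
By clue 5, the person who drives a jeep is in house 4.
So house 2 gets hockey for sport.
The person who drives a scooter is in house 2 (clue 3).
By clue 4, the badminton player is in house 3.
So house 4 gets baseball for sport.
House 1's vehicle must be hatchback (nothing else left).
House 5's vehicle must be truck (nothing else left).
Clue 2: the person with the fir tree is in house 2.
From clue 8, the person with the hickory tree must be in house 5.
House 3's tree must be cedar (nothing else left).
So house 4 gets spruce for tree.
So: house 1 = maple/golf/hatchback, house 2 = fir/hockey/scooter, house 3 = cedar/badminton/convertible, house 4 = spruce/baseball/jeep, house 5 = hickory/volleyball/truck.

badminton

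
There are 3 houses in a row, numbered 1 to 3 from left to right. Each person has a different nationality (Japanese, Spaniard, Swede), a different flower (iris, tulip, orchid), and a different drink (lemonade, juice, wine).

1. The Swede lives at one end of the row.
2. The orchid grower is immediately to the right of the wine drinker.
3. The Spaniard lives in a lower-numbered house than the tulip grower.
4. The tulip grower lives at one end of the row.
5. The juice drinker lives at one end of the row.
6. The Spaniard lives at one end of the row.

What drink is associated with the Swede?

By clue 4, the tulip grower is in house 3.
By clue 6, the Spaniard is in house 1.
So house 2 gets Japanese for nationality.
The only nationality still possible for house 3 is Swede.
That leaves iris as the flower for house 1.
So house 2 gets orchid for flower.
From clue 2, the wine drinker must be in house 1.
House 2's drink must be lemonade (nothing else left).
House 3 drink: only juice fits.
So: house 1 = Spaniard/iris/wine, house 2 = Japanese/orchid/lemonade, house 3 = Swede/tulip/juice.

juice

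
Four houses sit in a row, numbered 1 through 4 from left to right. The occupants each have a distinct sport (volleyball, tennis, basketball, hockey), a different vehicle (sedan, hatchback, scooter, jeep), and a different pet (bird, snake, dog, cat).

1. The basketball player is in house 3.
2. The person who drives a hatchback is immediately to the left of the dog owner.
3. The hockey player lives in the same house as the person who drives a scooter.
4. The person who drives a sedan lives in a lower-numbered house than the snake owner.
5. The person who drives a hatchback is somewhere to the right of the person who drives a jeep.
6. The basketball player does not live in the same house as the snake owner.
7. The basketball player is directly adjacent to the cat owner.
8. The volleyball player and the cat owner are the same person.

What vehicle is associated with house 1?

Clue 1: the basketball player is in house 3.
House 4's vehicle must be scooter (nothing else left).
House 1's pet must be bird (nothing else left).
House 3 pet: only dog fits.
Clue 2 places the person who drives a hatchback in house 2.
The hockey player is in house 4 (clue 3).
The person who drives a jeep is in house 1 (clue 5).
The only sport still possible for house 1 is tennis.
The only sport still possible for house 2 is volleyball.
So house 3 gets sedan for vehicle.
Clue 4: the snake owner is in house 4.
Clue 8 places the cat owner in house 2.
So: house 1 = tennis/jeep/bird, house 2 = volleyball/hatchback/cat, house 3 = basketball/sedan/dog, house 4 = hockey/scooter/snake.

jeep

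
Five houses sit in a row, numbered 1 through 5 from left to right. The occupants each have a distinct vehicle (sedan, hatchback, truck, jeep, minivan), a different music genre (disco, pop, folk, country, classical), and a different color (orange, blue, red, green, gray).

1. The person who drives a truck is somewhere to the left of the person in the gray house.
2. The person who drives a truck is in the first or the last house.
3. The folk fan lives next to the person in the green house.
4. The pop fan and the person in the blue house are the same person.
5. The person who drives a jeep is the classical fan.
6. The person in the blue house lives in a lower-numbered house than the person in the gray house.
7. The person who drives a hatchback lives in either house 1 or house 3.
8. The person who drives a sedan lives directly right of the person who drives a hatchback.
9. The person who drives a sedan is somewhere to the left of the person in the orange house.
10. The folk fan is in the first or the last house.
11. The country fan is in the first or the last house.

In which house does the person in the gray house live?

4

Clue 2: the person who drives a truck is in house 1.
From clue 8, the person who drives a sedan must be in house 4.
By clue 9, the person in the orange house is in house 5.
The only vehicle still possible for house 3 is hatchback.
So house 4 gets disco for music genre.
The only music genre still possible for house 3 is pop.
By clue 4, the person in the blue house is in house 3.
From clue 6, the person in the gray house must be in house 4.
House 2 music genre: only classical fits.
So house 1 gets red for color.
The only color still possible for house 2 is green.
Clue 3: the folk fan is in house 1.
Clue 5 places the person who drives a jeep in house 2.
So house 5 gets minivan for vehicle.
That leaves country as the music genre for house 5.
So: house 1 = truck/folk/red, house 2 = jeep/classical/green, house 3 = hatchback/pop/blue, house 4 = sedan/disco/gray, house 5 = minivan/country/orange.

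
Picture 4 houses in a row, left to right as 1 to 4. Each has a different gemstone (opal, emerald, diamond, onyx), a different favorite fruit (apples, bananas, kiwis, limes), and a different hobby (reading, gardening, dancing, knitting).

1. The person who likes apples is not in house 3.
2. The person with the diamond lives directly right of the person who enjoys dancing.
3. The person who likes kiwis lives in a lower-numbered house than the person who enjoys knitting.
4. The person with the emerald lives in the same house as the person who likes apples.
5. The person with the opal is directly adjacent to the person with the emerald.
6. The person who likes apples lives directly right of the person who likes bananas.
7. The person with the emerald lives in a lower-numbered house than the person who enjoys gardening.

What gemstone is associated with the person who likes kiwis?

diamond

From clue 4, the person with the emerald must be in house 2.
By clue 4, the person who likes apples is in house 2.
From clue 6, the person who likes bananas must be in house 1.
House 3's favorite fruit must be kiwis (nothing else left).
So house 4 gets limes for favorite fruit.
The person who enjoys knitting is in house 4 (clue 3).
House 1's hobby must be reading (nothing else left).
So house 2 gets dancing for hobby.
So house 3 gets gardening for hobby.
Clue 2 places the person with the diamond in house 3.
House 4's gemstone must be onyx (nothing else left).
That leaves opal as the gemstone for house 1.
So: house 1 = opal/bananas/reading, house 2 = emerald/apples/dancing, house 3 = diamond/kiwis/gardening, house 4 = onyx/limes/knitting.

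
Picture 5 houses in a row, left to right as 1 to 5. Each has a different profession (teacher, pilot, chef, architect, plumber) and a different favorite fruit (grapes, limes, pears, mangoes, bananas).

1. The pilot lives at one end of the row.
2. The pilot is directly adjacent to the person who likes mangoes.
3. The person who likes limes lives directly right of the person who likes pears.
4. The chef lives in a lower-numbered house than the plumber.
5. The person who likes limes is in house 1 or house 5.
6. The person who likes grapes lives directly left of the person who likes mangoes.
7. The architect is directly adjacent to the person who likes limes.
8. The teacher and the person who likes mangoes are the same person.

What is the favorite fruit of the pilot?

grapes

Clue 5: the person who likes limes is in house 5.
Clue 7 places the architect in house 4.
Clue 3 places the person who likes pears in house 4.
The person who likes mangoes is in house 2 (clue 8).
That leaves teacher as the profession for house 2.
The pilot is in house 1 (clue 2).
The person who likes grapes is in house 1 (clue 6).
The only profession still possible for house 3 is chef.
House 5 profession: only plumber fits.
The only favorite fruit still possible for house 3 is bananas.
So: house 1 = pilot/grapes, house 2 = teacher/mangoes, house 3 = chef/bananas, house 4 = architect/pears, house 5 = plumber/limes.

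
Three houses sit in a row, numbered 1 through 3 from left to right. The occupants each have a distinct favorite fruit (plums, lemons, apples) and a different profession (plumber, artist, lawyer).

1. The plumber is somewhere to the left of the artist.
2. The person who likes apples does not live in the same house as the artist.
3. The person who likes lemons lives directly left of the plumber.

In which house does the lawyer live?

From clue 3, the person who likes lemons must be in house 1.
Clue 3 places the plumber in house 2.
House 1's profession must be lawyer (nothing else left).
House 3 profession: only artist fits.
By clue 2, the person who likes apples is in house 2.
House 3's favorite fruit must be plums (nothing else left).
So: house 1 = lemons/lawyer, house 2 = apples/plumber, house 3 = plums/artist.

1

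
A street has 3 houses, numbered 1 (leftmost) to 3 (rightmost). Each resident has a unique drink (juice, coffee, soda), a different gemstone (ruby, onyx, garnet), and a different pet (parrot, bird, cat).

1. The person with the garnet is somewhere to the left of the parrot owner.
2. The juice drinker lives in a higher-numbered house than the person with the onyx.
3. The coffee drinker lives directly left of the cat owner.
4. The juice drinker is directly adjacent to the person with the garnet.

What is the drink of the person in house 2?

soda

That leaves ruby as the gemstone for house 3.
The only pet still possible for house 1 is bird.
The coffee drinker is narrowed to house 1 or 2; consider each.
Placing it in house 2 leads to a contradiction, so it's in house 1.
By clue 3, the cat owner is in house 2.
The only pet still possible for house 3 is parrot.
The juice drinker is narrowed to house 2 or 3; consider each.
Placing it in house 2 leads to a contradiction, so it's in house 3.
The person with the garnet is in house 2 (clue 4).
House 2's drink must be soda (nothing else left).
House 1's gemstone must be onyx (nothing else left).
So: house 1 = coffee/onyx/bird, house 2 = soda/garnet/cat, house 3 = juice/ruby/parrot.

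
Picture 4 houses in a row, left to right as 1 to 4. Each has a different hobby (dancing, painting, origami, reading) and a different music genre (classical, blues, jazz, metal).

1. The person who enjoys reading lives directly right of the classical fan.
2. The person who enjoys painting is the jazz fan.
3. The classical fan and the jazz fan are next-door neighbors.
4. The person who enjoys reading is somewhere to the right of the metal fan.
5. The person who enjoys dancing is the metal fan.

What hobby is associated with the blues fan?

The person who enjoys dancing is narrowed to house 1 or 2 or 3; consider each.
Placing it in house 2 and house 3 leads to a contradiction, so it's in house 1.
The metal fan is in house 1 (clue 5).
The person who enjoys reading is narrowed to house 3 or 4; consider each.
Placing it in house 3 leads to a contradiction, so it's in house 4.
Clue 1 places the classical fan in house 3.
From clue 2, the person who enjoys painting must be in house 2.
The jazz fan is in house 2 (clue 2).
House 3's hobby must be origami (nothing else left).
That leaves blues as the music genre for house 4.
So: house 1 = dancing/metal, house 2 = painting/jazz, house 3 = origami/classical, house 4 = reading/blues.

reading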